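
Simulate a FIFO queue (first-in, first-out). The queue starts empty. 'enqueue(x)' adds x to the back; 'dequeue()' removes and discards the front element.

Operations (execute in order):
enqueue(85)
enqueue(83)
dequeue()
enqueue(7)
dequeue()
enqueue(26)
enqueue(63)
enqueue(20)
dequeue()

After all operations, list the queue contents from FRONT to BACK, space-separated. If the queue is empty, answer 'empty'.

Answer: 26 63 20

Derivation:
enqueue(85): [85]
enqueue(83): [85, 83]
dequeue(): [83]
enqueue(7): [83, 7]
dequeue(): [7]
enqueue(26): [7, 26]
enqueue(63): [7, 26, 63]
enqueue(20): [7, 26, 63, 20]
dequeue(): [26, 63, 20]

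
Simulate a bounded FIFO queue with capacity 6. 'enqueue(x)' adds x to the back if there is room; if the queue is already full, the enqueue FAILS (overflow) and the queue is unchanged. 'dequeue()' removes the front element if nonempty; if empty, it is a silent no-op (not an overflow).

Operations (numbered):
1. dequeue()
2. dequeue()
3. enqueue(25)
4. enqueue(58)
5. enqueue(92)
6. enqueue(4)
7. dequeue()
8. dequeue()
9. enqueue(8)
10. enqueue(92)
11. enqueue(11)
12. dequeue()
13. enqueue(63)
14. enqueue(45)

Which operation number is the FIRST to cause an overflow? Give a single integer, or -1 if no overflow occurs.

1. dequeue(): empty, no-op, size=0
2. dequeue(): empty, no-op, size=0
3. enqueue(25): size=1
4. enqueue(58): size=2
5. enqueue(92): size=3
6. enqueue(4): size=4
7. dequeue(): size=3
8. dequeue(): size=2
9. enqueue(8): size=3
10. enqueue(92): size=4
11. enqueue(11): size=5
12. dequeue(): size=4
13. enqueue(63): size=5
14. enqueue(45): size=6

Answer: -1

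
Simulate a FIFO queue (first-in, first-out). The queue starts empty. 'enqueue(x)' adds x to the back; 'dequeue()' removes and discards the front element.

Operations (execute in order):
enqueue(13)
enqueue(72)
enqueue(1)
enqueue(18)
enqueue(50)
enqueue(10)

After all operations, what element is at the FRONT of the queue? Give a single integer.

Answer: 13

Derivation:
enqueue(13): queue = [13]
enqueue(72): queue = [13, 72]
enqueue(1): queue = [13, 72, 1]
enqueue(18): queue = [13, 72, 1, 18]
enqueue(50): queue = [13, 72, 1, 18, 50]
enqueue(10): queue = [13, 72, 1, 18, 50, 10]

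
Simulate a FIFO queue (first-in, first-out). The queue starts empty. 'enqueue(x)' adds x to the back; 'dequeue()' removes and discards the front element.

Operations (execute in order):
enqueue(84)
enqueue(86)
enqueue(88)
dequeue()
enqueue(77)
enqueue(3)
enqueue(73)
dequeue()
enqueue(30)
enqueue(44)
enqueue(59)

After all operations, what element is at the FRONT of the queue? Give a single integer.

Answer: 88

Derivation:
enqueue(84): queue = [84]
enqueue(86): queue = [84, 86]
enqueue(88): queue = [84, 86, 88]
dequeue(): queue = [86, 88]
enqueue(77): queue = [86, 88, 77]
enqueue(3): queue = [86, 88, 77, 3]
enqueue(73): queue = [86, 88, 77, 3, 73]
dequeue(): queue = [88, 77, 3, 73]
enqueue(30): queue = [88, 77, 3, 73, 30]
enqueue(44): queue = [88, 77, 3, 73, 30, 44]
enqueue(59): queue = [88, 77, 3, 73, 30, 44, 59]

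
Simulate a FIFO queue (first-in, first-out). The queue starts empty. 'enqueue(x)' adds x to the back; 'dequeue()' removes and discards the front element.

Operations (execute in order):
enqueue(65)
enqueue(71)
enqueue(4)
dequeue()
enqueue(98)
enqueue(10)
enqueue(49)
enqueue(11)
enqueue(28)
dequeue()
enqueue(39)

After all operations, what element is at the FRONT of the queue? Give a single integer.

enqueue(65): queue = [65]
enqueue(71): queue = [65, 71]
enqueue(4): queue = [65, 71, 4]
dequeue(): queue = [71, 4]
enqueue(98): queue = [71, 4, 98]
enqueue(10): queue = [71, 4, 98, 10]
enqueue(49): queue = [71, 4, 98, 10, 49]
enqueue(11): queue = [71, 4, 98, 10, 49, 11]
enqueue(28): queue = [71, 4, 98, 10, 49, 11, 28]
dequeue(): queue = [4, 98, 10, 49, 11, 28]
enqueue(39): queue = [4, 98, 10, 49, 11, 28, 39]

Answer: 4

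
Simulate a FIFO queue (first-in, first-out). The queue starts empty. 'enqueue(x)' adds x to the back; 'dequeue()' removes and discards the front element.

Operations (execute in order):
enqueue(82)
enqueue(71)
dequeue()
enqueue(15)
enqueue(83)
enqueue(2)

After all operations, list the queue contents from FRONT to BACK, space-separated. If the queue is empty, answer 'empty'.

Answer: 71 15 83 2

Derivation:
enqueue(82): [82]
enqueue(71): [82, 71]
dequeue(): [71]
enqueue(15): [71, 15]
enqueue(83): [71, 15, 83]
enqueue(2): [71, 15, 83, 2]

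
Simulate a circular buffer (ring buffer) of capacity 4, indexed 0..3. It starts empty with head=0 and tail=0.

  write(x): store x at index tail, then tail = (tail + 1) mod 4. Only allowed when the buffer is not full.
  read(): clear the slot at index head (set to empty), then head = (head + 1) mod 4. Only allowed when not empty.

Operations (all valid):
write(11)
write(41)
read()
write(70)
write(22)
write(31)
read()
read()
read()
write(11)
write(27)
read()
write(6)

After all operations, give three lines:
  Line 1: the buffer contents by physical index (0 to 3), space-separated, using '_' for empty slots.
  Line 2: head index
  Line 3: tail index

Answer: _ 11 27 6
1
0

Derivation:
write(11): buf=[11 _ _ _], head=0, tail=1, size=1
write(41): buf=[11 41 _ _], head=0, tail=2, size=2
read(): buf=[_ 41 _ _], head=1, tail=2, size=1
write(70): buf=[_ 41 70 _], head=1, tail=3, size=2
write(22): buf=[_ 41 70 22], head=1, tail=0, size=3
write(31): buf=[31 41 70 22], head=1, tail=1, size=4
read(): buf=[31 _ 70 22], head=2, tail=1, size=3
read(): buf=[31 _ _ 22], head=3, tail=1, size=2
read(): buf=[31 _ _ _], head=0, tail=1, size=1
write(11): buf=[31 11 _ _], head=0, tail=2, size=2
write(27): buf=[31 11 27 _], head=0, tail=3, size=3
read(): buf=[_ 11 27 _], head=1, tail=3, size=2
write(6): buf=[_ 11 27 6], head=1, tail=0, size=3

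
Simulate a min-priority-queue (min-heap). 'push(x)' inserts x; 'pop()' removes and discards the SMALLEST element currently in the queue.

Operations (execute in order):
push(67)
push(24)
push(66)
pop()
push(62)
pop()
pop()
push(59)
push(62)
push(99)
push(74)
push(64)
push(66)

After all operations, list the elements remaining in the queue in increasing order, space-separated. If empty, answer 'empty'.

Answer: 59 62 64 66 67 74 99

Derivation:
push(67): heap contents = [67]
push(24): heap contents = [24, 67]
push(66): heap contents = [24, 66, 67]
pop() → 24: heap contents = [66, 67]
push(62): heap contents = [62, 66, 67]
pop() → 62: heap contents = [66, 67]
pop() → 66: heap contents = [67]
push(59): heap contents = [59, 67]
push(62): heap contents = [59, 62, 67]
push(99): heap contents = [59, 62, 67, 99]
push(74): heap contents = [59, 62, 67, 74, 99]
push(64): heap contents = [59, 62, 64, 67, 74, 99]
push(66): heap contents = [59, 62, 64, 66, 67, 74, 99]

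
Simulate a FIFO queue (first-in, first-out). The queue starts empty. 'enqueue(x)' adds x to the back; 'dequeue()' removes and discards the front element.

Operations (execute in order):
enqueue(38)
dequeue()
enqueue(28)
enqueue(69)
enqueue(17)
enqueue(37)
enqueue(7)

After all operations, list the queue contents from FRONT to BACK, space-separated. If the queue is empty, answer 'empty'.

Answer: 28 69 17 37 7

Derivation:
enqueue(38): [38]
dequeue(): []
enqueue(28): [28]
enqueue(69): [28, 69]
enqueue(17): [28, 69, 17]
enqueue(37): [28, 69, 17, 37]
enqueue(7): [28, 69, 17, 37, 7]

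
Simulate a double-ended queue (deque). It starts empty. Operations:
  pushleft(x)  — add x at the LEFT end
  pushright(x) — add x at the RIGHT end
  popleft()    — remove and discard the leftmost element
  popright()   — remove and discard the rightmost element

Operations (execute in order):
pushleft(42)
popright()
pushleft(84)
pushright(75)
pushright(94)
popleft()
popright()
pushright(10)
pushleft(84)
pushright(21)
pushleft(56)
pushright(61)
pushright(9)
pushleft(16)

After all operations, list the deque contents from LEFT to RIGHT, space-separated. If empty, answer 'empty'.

Answer: 16 56 84 75 10 21 61 9

Derivation:
pushleft(42): [42]
popright(): []
pushleft(84): [84]
pushright(75): [84, 75]
pushright(94): [84, 75, 94]
popleft(): [75, 94]
popright(): [75]
pushright(10): [75, 10]
pushleft(84): [84, 75, 10]
pushright(21): [84, 75, 10, 21]
pushleft(56): [56, 84, 75, 10, 21]
pushright(61): [56, 84, 75, 10, 21, 61]
pushright(9): [56, 84, 75, 10, 21, 61, 9]
pushleft(16): [16, 56, 84, 75, 10, 21, 61, 9]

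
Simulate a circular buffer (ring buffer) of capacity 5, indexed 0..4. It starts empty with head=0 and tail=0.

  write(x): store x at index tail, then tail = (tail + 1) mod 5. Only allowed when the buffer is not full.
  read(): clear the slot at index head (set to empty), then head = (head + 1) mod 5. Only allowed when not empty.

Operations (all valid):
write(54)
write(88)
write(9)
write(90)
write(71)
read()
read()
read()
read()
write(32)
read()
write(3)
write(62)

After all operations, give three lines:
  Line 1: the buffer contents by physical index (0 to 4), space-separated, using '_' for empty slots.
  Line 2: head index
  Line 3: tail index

write(54): buf=[54 _ _ _ _], head=0, tail=1, size=1
write(88): buf=[54 88 _ _ _], head=0, tail=2, size=2
write(9): buf=[54 88 9 _ _], head=0, tail=3, size=3
write(90): buf=[54 88 9 90 _], head=0, tail=4, size=4
write(71): buf=[54 88 9 90 71], head=0, tail=0, size=5
read(): buf=[_ 88 9 90 71], head=1, tail=0, size=4
read(): buf=[_ _ 9 90 71], head=2, tail=0, size=3
read(): buf=[_ _ _ 90 71], head=3, tail=0, size=2
read(): buf=[_ _ _ _ 71], head=4, tail=0, size=1
write(32): buf=[32 _ _ _ 71], head=4, tail=1, size=2
read(): buf=[32 _ _ _ _], head=0, tail=1, size=1
write(3): buf=[32 3 _ _ _], head=0, tail=2, size=2
write(62): buf=[32 3 62 _ _], head=0, tail=3, size=3

Answer: 32 3 62 _ _
0
3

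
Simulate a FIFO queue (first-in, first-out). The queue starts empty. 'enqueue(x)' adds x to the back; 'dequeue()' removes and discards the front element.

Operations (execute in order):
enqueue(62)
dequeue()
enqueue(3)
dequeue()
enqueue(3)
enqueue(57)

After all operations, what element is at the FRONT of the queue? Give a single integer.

Answer: 3

Derivation:
enqueue(62): queue = [62]
dequeue(): queue = []
enqueue(3): queue = [3]
dequeue(): queue = []
enqueue(3): queue = [3]
enqueue(57): queue = [3, 57]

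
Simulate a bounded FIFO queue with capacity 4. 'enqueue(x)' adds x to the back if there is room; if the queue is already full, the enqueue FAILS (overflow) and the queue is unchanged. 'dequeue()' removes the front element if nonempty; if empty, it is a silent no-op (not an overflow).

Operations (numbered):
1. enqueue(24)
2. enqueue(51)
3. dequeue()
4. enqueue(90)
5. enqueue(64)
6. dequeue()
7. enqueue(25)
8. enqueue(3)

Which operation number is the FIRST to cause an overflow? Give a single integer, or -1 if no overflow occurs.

Answer: -1

Derivation:
1. enqueue(24): size=1
2. enqueue(51): size=2
3. dequeue(): size=1
4. enqueue(90): size=2
5. enqueue(64): size=3
6. dequeue(): size=2
7. enqueue(25): size=3
8. enqueue(3): size=4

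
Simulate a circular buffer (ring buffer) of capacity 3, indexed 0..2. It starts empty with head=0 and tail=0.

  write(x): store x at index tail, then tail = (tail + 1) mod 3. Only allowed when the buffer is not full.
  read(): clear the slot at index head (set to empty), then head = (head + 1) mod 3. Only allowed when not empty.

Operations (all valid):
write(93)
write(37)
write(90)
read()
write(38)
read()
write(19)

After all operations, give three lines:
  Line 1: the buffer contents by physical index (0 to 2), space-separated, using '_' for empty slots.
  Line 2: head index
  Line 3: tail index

write(93): buf=[93 _ _], head=0, tail=1, size=1
write(37): buf=[93 37 _], head=0, tail=2, size=2
write(90): buf=[93 37 90], head=0, tail=0, size=3
read(): buf=[_ 37 90], head=1, tail=0, size=2
write(38): buf=[38 37 90], head=1, tail=1, size=3
read(): buf=[38 _ 90], head=2, tail=1, size=2
write(19): buf=[38 19 90], head=2, tail=2, size=3

Answer: 38 19 90
2
2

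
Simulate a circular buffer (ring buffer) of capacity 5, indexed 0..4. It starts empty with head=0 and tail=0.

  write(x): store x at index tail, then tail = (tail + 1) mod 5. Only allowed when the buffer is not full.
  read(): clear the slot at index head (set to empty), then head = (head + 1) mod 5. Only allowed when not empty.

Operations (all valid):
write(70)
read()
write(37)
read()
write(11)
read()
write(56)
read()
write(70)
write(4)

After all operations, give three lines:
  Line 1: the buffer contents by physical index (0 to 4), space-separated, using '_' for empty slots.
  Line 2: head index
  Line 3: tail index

Answer: 4 _ _ _ 70
4
1

Derivation:
write(70): buf=[70 _ _ _ _], head=0, tail=1, size=1
read(): buf=[_ _ _ _ _], head=1, tail=1, size=0
write(37): buf=[_ 37 _ _ _], head=1, tail=2, size=1
read(): buf=[_ _ _ _ _], head=2, tail=2, size=0
write(11): buf=[_ _ 11 _ _], head=2, tail=3, size=1
read(): buf=[_ _ _ _ _], head=3, tail=3, size=0
write(56): buf=[_ _ _ 56 _], head=3, tail=4, size=1
read(): buf=[_ _ _ _ _], head=4, tail=4, size=0
write(70): buf=[_ _ _ _ 70], head=4, tail=0, size=1
write(4): buf=[4 _ _ _ 70], head=4, tail=1, size=2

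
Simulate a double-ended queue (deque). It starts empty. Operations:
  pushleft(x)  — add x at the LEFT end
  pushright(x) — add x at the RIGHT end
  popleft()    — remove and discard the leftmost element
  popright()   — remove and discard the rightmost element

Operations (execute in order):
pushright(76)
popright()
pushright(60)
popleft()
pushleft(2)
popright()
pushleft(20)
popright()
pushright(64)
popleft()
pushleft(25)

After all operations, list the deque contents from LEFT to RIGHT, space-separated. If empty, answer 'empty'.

Answer: 25

Derivation:
pushright(76): [76]
popright(): []
pushright(60): [60]
popleft(): []
pushleft(2): [2]
popright(): []
pushleft(20): [20]
popright(): []
pushright(64): [64]
popleft(): []
pushleft(25): [25]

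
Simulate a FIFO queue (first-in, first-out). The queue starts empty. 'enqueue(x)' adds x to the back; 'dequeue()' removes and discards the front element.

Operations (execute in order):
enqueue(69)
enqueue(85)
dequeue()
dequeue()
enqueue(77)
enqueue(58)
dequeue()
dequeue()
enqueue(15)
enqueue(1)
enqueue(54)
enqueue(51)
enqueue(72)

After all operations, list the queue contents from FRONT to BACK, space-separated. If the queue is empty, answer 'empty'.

enqueue(69): [69]
enqueue(85): [69, 85]
dequeue(): [85]
dequeue(): []
enqueue(77): [77]
enqueue(58): [77, 58]
dequeue(): [58]
dequeue(): []
enqueue(15): [15]
enqueue(1): [15, 1]
enqueue(54): [15, 1, 54]
enqueue(51): [15, 1, 54, 51]
enqueue(72): [15, 1, 54, 51, 72]

Answer: 15 1 54 51 72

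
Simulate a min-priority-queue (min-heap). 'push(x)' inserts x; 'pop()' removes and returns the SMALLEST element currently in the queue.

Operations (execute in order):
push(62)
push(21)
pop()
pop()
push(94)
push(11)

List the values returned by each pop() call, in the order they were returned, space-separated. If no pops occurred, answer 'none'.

push(62): heap contents = [62]
push(21): heap contents = [21, 62]
pop() → 21: heap contents = [62]
pop() → 62: heap contents = []
push(94): heap contents = [94]
push(11): heap contents = [11, 94]

Answer: 21 62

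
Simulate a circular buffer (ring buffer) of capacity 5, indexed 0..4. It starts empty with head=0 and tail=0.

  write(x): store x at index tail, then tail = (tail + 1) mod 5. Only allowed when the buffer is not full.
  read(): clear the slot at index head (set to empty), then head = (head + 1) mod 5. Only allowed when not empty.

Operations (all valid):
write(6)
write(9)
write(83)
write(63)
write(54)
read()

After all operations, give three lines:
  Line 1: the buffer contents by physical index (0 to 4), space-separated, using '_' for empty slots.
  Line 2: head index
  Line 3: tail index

write(6): buf=[6 _ _ _ _], head=0, tail=1, size=1
write(9): buf=[6 9 _ _ _], head=0, tail=2, size=2
write(83): buf=[6 9 83 _ _], head=0, tail=3, size=3
write(63): buf=[6 9 83 63 _], head=0, tail=4, size=4
write(54): buf=[6 9 83 63 54], head=0, tail=0, size=5
read(): buf=[_ 9 83 63 54], head=1, tail=0, size=4

Answer: _ 9 83 63 54
1
0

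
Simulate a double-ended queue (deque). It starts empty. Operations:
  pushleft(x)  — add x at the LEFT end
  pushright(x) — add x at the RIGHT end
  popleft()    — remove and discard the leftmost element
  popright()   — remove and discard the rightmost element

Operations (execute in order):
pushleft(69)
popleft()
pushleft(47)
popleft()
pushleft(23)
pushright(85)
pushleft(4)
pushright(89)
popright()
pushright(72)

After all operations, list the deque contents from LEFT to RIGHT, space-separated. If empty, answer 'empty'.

pushleft(69): [69]
popleft(): []
pushleft(47): [47]
popleft(): []
pushleft(23): [23]
pushright(85): [23, 85]
pushleft(4): [4, 23, 85]
pushright(89): [4, 23, 85, 89]
popright(): [4, 23, 85]
pushright(72): [4, 23, 85, 72]

Answer: 4 23 85 72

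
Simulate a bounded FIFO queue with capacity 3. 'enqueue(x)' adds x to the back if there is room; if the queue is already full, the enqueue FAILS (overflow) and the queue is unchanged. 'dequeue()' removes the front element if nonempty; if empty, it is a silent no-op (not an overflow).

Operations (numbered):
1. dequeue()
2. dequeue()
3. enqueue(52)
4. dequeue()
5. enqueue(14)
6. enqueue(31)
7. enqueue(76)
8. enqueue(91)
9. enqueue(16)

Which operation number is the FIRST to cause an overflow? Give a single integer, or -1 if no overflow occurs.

Answer: 8

Derivation:
1. dequeue(): empty, no-op, size=0
2. dequeue(): empty, no-op, size=0
3. enqueue(52): size=1
4. dequeue(): size=0
5. enqueue(14): size=1
6. enqueue(31): size=2
7. enqueue(76): size=3
8. enqueue(91): size=3=cap → OVERFLOW (fail)
9. enqueue(16): size=3=cap → OVERFLOW (fail)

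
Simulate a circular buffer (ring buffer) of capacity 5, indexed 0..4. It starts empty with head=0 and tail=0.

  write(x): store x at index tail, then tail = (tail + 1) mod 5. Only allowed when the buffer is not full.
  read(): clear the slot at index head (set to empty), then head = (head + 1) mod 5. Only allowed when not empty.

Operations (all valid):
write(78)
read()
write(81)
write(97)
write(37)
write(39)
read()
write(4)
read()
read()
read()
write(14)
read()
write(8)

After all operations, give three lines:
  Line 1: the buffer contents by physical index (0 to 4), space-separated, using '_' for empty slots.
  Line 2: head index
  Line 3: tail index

write(78): buf=[78 _ _ _ _], head=0, tail=1, size=1
read(): buf=[_ _ _ _ _], head=1, tail=1, size=0
write(81): buf=[_ 81 _ _ _], head=1, tail=2, size=1
write(97): buf=[_ 81 97 _ _], head=1, tail=3, size=2
write(37): buf=[_ 81 97 37 _], head=1, tail=4, size=3
write(39): buf=[_ 81 97 37 39], head=1, tail=0, size=4
read(): buf=[_ _ 97 37 39], head=2, tail=0, size=3
write(4): buf=[4 _ 97 37 39], head=2, tail=1, size=4
read(): buf=[4 _ _ 37 39], head=3, tail=1, size=3
read(): buf=[4 _ _ _ 39], head=4, tail=1, size=2
read(): buf=[4 _ _ _ _], head=0, tail=1, size=1
write(14): buf=[4 14 _ _ _], head=0, tail=2, size=2
read(): buf=[_ 14 _ _ _], head=1, tail=2, size=1
write(8): buf=[_ 14 8 _ _], head=1, tail=3, size=2

Answer: _ 14 8 _ _
1
3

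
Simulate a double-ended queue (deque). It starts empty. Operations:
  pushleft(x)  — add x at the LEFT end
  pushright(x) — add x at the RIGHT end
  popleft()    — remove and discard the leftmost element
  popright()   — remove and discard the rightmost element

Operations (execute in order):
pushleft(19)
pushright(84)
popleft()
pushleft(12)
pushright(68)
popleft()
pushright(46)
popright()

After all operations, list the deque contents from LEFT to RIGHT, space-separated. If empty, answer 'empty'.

pushleft(19): [19]
pushright(84): [19, 84]
popleft(): [84]
pushleft(12): [12, 84]
pushright(68): [12, 84, 68]
popleft(): [84, 68]
pushright(46): [84, 68, 46]
popright(): [84, 68]

Answer: 84 68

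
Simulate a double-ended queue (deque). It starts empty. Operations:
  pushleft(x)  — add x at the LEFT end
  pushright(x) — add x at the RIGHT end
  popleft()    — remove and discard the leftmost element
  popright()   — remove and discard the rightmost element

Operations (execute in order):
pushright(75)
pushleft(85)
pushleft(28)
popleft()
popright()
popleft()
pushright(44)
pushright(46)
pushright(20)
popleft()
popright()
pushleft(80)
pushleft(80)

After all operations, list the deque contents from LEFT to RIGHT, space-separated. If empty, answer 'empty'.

Answer: 80 80 46

Derivation:
pushright(75): [75]
pushleft(85): [85, 75]
pushleft(28): [28, 85, 75]
popleft(): [85, 75]
popright(): [85]
popleft(): []
pushright(44): [44]
pushright(46): [44, 46]
pushright(20): [44, 46, 20]
popleft(): [46, 20]
popright(): [46]
pushleft(80): [80, 46]
pushleft(80): [80, 80, 46]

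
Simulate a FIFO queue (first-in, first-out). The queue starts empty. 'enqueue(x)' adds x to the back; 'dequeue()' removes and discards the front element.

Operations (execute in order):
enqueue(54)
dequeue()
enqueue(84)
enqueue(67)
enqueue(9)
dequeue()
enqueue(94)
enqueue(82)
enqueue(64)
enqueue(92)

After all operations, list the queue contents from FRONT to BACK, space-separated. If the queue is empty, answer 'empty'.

enqueue(54): [54]
dequeue(): []
enqueue(84): [84]
enqueue(67): [84, 67]
enqueue(9): [84, 67, 9]
dequeue(): [67, 9]
enqueue(94): [67, 9, 94]
enqueue(82): [67, 9, 94, 82]
enqueue(64): [67, 9, 94, 82, 64]
enqueue(92): [67, 9, 94, 82, 64, 92]

Answer: 67 9 94 82 64 92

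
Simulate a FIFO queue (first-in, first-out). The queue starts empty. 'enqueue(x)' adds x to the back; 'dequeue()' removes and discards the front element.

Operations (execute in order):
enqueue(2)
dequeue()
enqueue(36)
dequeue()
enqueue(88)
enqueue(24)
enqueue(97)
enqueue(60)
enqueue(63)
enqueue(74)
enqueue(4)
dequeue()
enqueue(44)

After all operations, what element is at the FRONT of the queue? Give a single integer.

enqueue(2): queue = [2]
dequeue(): queue = []
enqueue(36): queue = [36]
dequeue(): queue = []
enqueue(88): queue = [88]
enqueue(24): queue = [88, 24]
enqueue(97): queue = [88, 24, 97]
enqueue(60): queue = [88, 24, 97, 60]
enqueue(63): queue = [88, 24, 97, 60, 63]
enqueue(74): queue = [88, 24, 97, 60, 63, 74]
enqueue(4): queue = [88, 24, 97, 60, 63, 74, 4]
dequeue(): queue = [24, 97, 60, 63, 74, 4]
enqueue(44): queue = [24, 97, 60, 63, 74, 4, 44]

Answer: 24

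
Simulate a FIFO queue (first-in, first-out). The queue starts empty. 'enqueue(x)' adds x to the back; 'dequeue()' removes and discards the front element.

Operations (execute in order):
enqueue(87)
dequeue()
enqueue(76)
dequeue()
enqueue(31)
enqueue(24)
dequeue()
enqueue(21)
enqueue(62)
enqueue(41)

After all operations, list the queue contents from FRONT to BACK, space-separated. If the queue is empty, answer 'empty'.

enqueue(87): [87]
dequeue(): []
enqueue(76): [76]
dequeue(): []
enqueue(31): [31]
enqueue(24): [31, 24]
dequeue(): [24]
enqueue(21): [24, 21]
enqueue(62): [24, 21, 62]
enqueue(41): [24, 21, 62, 41]

Answer: 24 21 62 41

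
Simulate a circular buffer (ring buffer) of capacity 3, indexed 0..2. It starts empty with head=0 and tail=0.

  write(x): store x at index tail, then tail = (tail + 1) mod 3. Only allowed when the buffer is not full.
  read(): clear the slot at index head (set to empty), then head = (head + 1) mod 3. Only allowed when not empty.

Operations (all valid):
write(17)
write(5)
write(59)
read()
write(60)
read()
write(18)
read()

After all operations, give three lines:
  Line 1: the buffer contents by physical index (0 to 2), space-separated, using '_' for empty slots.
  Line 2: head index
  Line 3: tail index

write(17): buf=[17 _ _], head=0, tail=1, size=1
write(5): buf=[17 5 _], head=0, tail=2, size=2
write(59): buf=[17 5 59], head=0, tail=0, size=3
read(): buf=[_ 5 59], head=1, tail=0, size=2
write(60): buf=[60 5 59], head=1, tail=1, size=3
read(): buf=[60 _ 59], head=2, tail=1, size=2
write(18): buf=[60 18 59], head=2, tail=2, size=3
read(): buf=[60 18 _], head=0, tail=2, size=2

Answer: 60 18 _
0
2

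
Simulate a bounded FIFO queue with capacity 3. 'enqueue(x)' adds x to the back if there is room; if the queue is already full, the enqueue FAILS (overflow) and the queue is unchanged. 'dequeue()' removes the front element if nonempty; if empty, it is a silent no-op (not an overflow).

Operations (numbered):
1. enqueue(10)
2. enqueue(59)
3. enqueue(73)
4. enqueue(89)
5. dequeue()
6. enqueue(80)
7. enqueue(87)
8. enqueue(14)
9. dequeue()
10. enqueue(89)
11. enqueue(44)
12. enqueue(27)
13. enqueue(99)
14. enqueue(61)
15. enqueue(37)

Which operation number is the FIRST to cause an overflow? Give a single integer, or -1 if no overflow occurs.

1. enqueue(10): size=1
2. enqueue(59): size=2
3. enqueue(73): size=3
4. enqueue(89): size=3=cap → OVERFLOW (fail)
5. dequeue(): size=2
6. enqueue(80): size=3
7. enqueue(87): size=3=cap → OVERFLOW (fail)
8. enqueue(14): size=3=cap → OVERFLOW (fail)
9. dequeue(): size=2
10. enqueue(89): size=3
11. enqueue(44): size=3=cap → OVERFLOW (fail)
12. enqueue(27): size=3=cap → OVERFLOW (fail)
13. enqueue(99): size=3=cap → OVERFLOW (fail)
14. enqueue(61): size=3=cap → OVERFLOW (fail)
15. enqueue(37): size=3=cap → OVERFLOW (fail)

Answer: 4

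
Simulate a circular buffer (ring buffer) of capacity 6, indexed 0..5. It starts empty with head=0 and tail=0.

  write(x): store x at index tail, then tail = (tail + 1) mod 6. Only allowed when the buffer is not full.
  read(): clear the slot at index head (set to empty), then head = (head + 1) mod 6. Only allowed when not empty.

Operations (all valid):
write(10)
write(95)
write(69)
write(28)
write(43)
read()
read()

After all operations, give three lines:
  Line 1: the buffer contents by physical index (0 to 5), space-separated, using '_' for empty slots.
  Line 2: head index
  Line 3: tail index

write(10): buf=[10 _ _ _ _ _], head=0, tail=1, size=1
write(95): buf=[10 95 _ _ _ _], head=0, tail=2, size=2
write(69): buf=[10 95 69 _ _ _], head=0, tail=3, size=3
write(28): buf=[10 95 69 28 _ _], head=0, tail=4, size=4
write(43): buf=[10 95 69 28 43 _], head=0, tail=5, size=5
read(): buf=[_ 95 69 28 43 _], head=1, tail=5, size=4
read(): buf=[_ _ 69 28 43 _], head=2, tail=5, size=3

Answer: _ _ 69 28 43 _
2
5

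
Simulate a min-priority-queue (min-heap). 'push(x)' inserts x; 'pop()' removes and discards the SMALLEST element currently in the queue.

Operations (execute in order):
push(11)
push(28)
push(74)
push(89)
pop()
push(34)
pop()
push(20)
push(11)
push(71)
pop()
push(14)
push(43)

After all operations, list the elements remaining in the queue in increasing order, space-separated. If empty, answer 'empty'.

push(11): heap contents = [11]
push(28): heap contents = [11, 28]
push(74): heap contents = [11, 28, 74]
push(89): heap contents = [11, 28, 74, 89]
pop() → 11: heap contents = [28, 74, 89]
push(34): heap contents = [28, 34, 74, 89]
pop() → 28: heap contents = [34, 74, 89]
push(20): heap contents = [20, 34, 74, 89]
push(11): heap contents = [11, 20, 34, 74, 89]
push(71): heap contents = [11, 20, 34, 71, 74, 89]
pop() → 11: heap contents = [20, 34, 71, 74, 89]
push(14): heap contents = [14, 20, 34, 71, 74, 89]
push(43): heap contents = [14, 20, 34, 43, 71, 74, 89]

Answer: 14 20 34 43 71 74 89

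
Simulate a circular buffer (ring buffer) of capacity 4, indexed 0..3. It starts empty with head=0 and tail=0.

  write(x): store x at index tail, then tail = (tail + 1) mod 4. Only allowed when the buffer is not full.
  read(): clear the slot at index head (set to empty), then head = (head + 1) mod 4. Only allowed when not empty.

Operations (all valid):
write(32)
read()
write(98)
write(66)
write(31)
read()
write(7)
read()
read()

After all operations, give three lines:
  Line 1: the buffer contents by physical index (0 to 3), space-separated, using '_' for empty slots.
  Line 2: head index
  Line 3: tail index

write(32): buf=[32 _ _ _], head=0, tail=1, size=1
read(): buf=[_ _ _ _], head=1, tail=1, size=0
write(98): buf=[_ 98 _ _], head=1, tail=2, size=1
write(66): buf=[_ 98 66 _], head=1, tail=3, size=2
write(31): buf=[_ 98 66 31], head=1, tail=0, size=3
read(): buf=[_ _ 66 31], head=2, tail=0, size=2
write(7): buf=[7 _ 66 31], head=2, tail=1, size=3
read(): buf=[7 _ _ 31], head=3, tail=1, size=2
read(): buf=[7 _ _ _], head=0, tail=1, size=1

Answer: 7 _ _ _
0
1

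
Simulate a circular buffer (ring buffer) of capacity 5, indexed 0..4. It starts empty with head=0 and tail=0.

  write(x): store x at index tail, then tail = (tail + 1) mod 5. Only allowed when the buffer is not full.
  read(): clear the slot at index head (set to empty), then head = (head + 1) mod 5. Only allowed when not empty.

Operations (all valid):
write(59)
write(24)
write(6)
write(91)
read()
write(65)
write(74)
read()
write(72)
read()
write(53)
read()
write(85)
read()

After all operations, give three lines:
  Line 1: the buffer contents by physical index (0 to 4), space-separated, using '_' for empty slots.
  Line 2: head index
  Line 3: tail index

Answer: 74 72 53 85 _
0
4

Derivation:
write(59): buf=[59 _ _ _ _], head=0, tail=1, size=1
write(24): buf=[59 24 _ _ _], head=0, tail=2, size=2
write(6): buf=[59 24 6 _ _], head=0, tail=3, size=3
write(91): buf=[59 24 6 91 _], head=0, tail=4, size=4
read(): buf=[_ 24 6 91 _], head=1, tail=4, size=3
write(65): buf=[_ 24 6 91 65], head=1, tail=0, size=4
write(74): buf=[74 24 6 91 65], head=1, tail=1, size=5
read(): buf=[74 _ 6 91 65], head=2, tail=1, size=4
write(72): buf=[74 72 6 91 65], head=2, tail=2, size=5
read(): buf=[74 72 _ 91 65], head=3, tail=2, size=4
write(53): buf=[74 72 53 91 65], head=3, tail=3, size=5
read(): buf=[74 72 53 _ 65], head=4, tail=3, size=4
write(85): buf=[74 72 53 85 65], head=4, tail=4, size=5
read(): buf=[74 72 53 85 _], head=0, tail=4, size=4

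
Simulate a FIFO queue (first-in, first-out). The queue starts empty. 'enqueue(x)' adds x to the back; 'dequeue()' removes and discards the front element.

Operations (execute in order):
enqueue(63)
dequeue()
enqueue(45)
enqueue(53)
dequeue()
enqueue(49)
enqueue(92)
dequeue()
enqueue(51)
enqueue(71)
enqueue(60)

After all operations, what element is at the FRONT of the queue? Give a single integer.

enqueue(63): queue = [63]
dequeue(): queue = []
enqueue(45): queue = [45]
enqueue(53): queue = [45, 53]
dequeue(): queue = [53]
enqueue(49): queue = [53, 49]
enqueue(92): queue = [53, 49, 92]
dequeue(): queue = [49, 92]
enqueue(51): queue = [49, 92, 51]
enqueue(71): queue = [49, 92, 51, 71]
enqueue(60): queue = [49, 92, 51, 71, 60]

Answer: 49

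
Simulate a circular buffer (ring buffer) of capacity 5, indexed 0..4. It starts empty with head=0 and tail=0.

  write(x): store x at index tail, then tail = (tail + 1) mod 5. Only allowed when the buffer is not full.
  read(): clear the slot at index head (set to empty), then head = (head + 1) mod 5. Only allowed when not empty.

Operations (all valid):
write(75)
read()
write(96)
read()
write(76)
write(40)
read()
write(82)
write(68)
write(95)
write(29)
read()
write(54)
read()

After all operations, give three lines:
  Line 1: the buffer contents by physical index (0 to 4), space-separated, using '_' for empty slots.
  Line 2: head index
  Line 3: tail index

write(75): buf=[75 _ _ _ _], head=0, tail=1, size=1
read(): buf=[_ _ _ _ _], head=1, tail=1, size=0
write(96): buf=[_ 96 _ _ _], head=1, tail=2, size=1
read(): buf=[_ _ _ _ _], head=2, tail=2, size=0
write(76): buf=[_ _ 76 _ _], head=2, tail=3, size=1
write(40): buf=[_ _ 76 40 _], head=2, tail=4, size=2
read(): buf=[_ _ _ 40 _], head=3, tail=4, size=1
write(82): buf=[_ _ _ 40 82], head=3, tail=0, size=2
write(68): buf=[68 _ _ 40 82], head=3, tail=1, size=3
write(95): buf=[68 95 _ 40 82], head=3, tail=2, size=4
write(29): buf=[68 95 29 40 82], head=3, tail=3, size=5
read(): buf=[68 95 29 _ 82], head=4, tail=3, size=4
write(54): buf=[68 95 29 54 82], head=4, tail=4, size=5
read(): buf=[68 95 29 54 _], head=0, tail=4, size=4

Answer: 68 95 29 54 _
0
4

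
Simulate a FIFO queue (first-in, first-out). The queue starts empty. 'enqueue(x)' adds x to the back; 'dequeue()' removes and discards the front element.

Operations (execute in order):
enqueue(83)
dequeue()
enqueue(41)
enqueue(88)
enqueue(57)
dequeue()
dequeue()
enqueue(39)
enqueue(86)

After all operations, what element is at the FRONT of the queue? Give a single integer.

Answer: 57

Derivation:
enqueue(83): queue = [83]
dequeue(): queue = []
enqueue(41): queue = [41]
enqueue(88): queue = [41, 88]
enqueue(57): queue = [41, 88, 57]
dequeue(): queue = [88, 57]
dequeue(): queue = [57]
enqueue(39): queue = [57, 39]
enqueue(86): queue = [57, 39, 86]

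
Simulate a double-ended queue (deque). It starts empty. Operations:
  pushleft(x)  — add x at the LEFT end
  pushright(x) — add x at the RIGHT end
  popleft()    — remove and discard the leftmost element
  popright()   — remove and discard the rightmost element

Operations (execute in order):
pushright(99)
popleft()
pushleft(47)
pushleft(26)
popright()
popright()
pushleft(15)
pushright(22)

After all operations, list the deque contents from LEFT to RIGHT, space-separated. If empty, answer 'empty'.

pushright(99): [99]
popleft(): []
pushleft(47): [47]
pushleft(26): [26, 47]
popright(): [26]
popright(): []
pushleft(15): [15]
pushright(22): [15, 22]

Answer: 15 22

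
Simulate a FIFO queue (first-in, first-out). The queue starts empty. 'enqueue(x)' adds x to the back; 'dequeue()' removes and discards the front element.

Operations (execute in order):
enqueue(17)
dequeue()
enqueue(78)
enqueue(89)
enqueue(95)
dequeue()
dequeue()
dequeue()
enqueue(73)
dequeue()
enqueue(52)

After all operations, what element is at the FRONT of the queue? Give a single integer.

Answer: 52

Derivation:
enqueue(17): queue = [17]
dequeue(): queue = []
enqueue(78): queue = [78]
enqueue(89): queue = [78, 89]
enqueue(95): queue = [78, 89, 95]
dequeue(): queue = [89, 95]
dequeue(): queue = [95]
dequeue(): queue = []
enqueue(73): queue = [73]
dequeue(): queue = []
enqueue(52): queue = [52]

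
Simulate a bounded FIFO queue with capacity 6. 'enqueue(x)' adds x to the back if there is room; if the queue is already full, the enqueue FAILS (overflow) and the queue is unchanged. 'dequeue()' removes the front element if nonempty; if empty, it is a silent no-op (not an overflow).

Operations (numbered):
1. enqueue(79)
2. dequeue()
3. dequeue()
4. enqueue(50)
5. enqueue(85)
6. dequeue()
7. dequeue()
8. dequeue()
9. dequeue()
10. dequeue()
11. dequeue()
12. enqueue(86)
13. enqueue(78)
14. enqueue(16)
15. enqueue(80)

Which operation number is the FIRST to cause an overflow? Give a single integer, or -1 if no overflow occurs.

Answer: -1

Derivation:
1. enqueue(79): size=1
2. dequeue(): size=0
3. dequeue(): empty, no-op, size=0
4. enqueue(50): size=1
5. enqueue(85): size=2
6. dequeue(): size=1
7. dequeue(): size=0
8. dequeue(): empty, no-op, size=0
9. dequeue(): empty, no-op, size=0
10. dequeue(): empty, no-op, size=0
11. dequeue(): empty, no-op, size=0
12. enqueue(86): size=1
13. enqueue(78): size=2
14. enqueue(16): size=3
15. enqueue(80): size=4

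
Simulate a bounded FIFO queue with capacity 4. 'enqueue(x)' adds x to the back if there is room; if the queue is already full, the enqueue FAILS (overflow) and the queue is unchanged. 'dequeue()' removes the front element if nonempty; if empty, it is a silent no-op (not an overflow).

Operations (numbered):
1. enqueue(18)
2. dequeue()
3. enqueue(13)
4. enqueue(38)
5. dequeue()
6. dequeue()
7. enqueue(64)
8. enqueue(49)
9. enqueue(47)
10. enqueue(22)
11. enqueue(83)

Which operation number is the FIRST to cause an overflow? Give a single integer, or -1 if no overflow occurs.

1. enqueue(18): size=1
2. dequeue(): size=0
3. enqueue(13): size=1
4. enqueue(38): size=2
5. dequeue(): size=1
6. dequeue(): size=0
7. enqueue(64): size=1
8. enqueue(49): size=2
9. enqueue(47): size=3
10. enqueue(22): size=4
11. enqueue(83): size=4=cap → OVERFLOW (fail)

Answer: 11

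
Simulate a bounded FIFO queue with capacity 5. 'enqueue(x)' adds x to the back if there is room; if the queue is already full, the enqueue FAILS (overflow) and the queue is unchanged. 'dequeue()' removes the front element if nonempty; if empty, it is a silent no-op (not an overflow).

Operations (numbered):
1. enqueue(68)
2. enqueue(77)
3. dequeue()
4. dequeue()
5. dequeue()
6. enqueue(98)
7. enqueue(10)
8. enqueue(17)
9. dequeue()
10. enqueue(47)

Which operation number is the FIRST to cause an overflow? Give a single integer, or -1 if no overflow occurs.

1. enqueue(68): size=1
2. enqueue(77): size=2
3. dequeue(): size=1
4. dequeue(): size=0
5. dequeue(): empty, no-op, size=0
6. enqueue(98): size=1
7. enqueue(10): size=2
8. enqueue(17): size=3
9. dequeue(): size=2
10. enqueue(47): size=3

Answer: -1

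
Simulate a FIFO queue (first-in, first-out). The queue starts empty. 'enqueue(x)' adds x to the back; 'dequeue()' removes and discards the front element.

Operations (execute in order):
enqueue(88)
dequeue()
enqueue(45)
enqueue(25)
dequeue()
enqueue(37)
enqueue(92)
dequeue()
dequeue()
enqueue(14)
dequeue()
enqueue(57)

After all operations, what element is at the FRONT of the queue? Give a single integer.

Answer: 14

Derivation:
enqueue(88): queue = [88]
dequeue(): queue = []
enqueue(45): queue = [45]
enqueue(25): queue = [45, 25]
dequeue(): queue = [25]
enqueue(37): queue = [25, 37]
enqueue(92): queue = [25, 37, 92]
dequeue(): queue = [37, 92]
dequeue(): queue = [92]
enqueue(14): queue = [92, 14]
dequeue(): queue = [14]
enqueue(57): queue = [14, 57]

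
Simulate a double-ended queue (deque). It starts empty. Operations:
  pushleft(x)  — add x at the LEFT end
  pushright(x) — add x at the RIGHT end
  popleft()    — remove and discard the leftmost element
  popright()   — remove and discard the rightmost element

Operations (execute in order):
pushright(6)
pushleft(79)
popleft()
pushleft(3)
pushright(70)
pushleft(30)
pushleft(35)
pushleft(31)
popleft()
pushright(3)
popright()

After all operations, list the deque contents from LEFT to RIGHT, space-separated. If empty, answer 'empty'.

pushright(6): [6]
pushleft(79): [79, 6]
popleft(): [6]
pushleft(3): [3, 6]
pushright(70): [3, 6, 70]
pushleft(30): [30, 3, 6, 70]
pushleft(35): [35, 30, 3, 6, 70]
pushleft(31): [31, 35, 30, 3, 6, 70]
popleft(): [35, 30, 3, 6, 70]
pushright(3): [35, 30, 3, 6, 70, 3]
popright(): [35, 30, 3, 6, 70]

Answer: 35 30 3 6 70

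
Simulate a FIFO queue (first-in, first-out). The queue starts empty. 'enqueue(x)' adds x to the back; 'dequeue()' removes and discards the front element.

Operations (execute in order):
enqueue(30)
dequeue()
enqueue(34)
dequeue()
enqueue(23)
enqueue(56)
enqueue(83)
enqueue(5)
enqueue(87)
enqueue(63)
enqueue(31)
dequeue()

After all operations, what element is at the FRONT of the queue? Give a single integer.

enqueue(30): queue = [30]
dequeue(): queue = []
enqueue(34): queue = [34]
dequeue(): queue = []
enqueue(23): queue = [23]
enqueue(56): queue = [23, 56]
enqueue(83): queue = [23, 56, 83]
enqueue(5): queue = [23, 56, 83, 5]
enqueue(87): queue = [23, 56, 83, 5, 87]
enqueue(63): queue = [23, 56, 83, 5, 87, 63]
enqueue(31): queue = [23, 56, 83, 5, 87, 63, 31]
dequeue(): queue = [56, 83, 5, 87, 63, 31]

Answer: 56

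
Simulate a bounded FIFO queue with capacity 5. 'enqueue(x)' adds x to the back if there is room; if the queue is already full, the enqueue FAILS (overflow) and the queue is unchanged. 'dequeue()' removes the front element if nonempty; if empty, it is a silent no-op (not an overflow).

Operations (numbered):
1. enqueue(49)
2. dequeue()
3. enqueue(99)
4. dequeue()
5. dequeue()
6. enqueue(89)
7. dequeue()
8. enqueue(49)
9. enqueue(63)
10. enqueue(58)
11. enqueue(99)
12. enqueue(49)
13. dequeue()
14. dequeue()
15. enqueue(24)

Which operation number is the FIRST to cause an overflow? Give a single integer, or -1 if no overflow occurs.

1. enqueue(49): size=1
2. dequeue(): size=0
3. enqueue(99): size=1
4. dequeue(): size=0
5. dequeue(): empty, no-op, size=0
6. enqueue(89): size=1
7. dequeue(): size=0
8. enqueue(49): size=1
9. enqueue(63): size=2
10. enqueue(58): size=3
11. enqueue(99): size=4
12. enqueue(49): size=5
13. dequeue(): size=4
14. dequeue(): size=3
15. enqueue(24): size=4

Answer: -1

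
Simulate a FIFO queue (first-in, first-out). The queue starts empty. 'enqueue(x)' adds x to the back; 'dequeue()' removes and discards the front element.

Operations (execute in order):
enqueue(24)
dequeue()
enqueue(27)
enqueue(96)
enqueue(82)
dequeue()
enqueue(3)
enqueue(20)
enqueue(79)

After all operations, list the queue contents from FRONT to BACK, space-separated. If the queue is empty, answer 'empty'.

Answer: 96 82 3 20 79

Derivation:
enqueue(24): [24]
dequeue(): []
enqueue(27): [27]
enqueue(96): [27, 96]
enqueue(82): [27, 96, 82]
dequeue(): [96, 82]
enqueue(3): [96, 82, 3]
enqueue(20): [96, 82, 3, 20]
enqueue(79): [96, 82, 3, 20, 79]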